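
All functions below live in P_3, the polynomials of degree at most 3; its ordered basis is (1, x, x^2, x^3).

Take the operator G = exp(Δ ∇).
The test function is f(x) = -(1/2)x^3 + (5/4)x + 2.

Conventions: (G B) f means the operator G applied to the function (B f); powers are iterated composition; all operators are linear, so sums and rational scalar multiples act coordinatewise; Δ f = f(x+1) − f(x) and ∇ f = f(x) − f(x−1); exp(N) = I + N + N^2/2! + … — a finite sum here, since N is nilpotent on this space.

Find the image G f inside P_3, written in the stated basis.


g(x) = -(1/2)x^3 - (7/4)x + 2

order-1 term: -3x
the series for exp(Δ ∇) f terminates at order 1
exp(Δ ∇) f = -(1/2)x^3 - (7/4)x + 2


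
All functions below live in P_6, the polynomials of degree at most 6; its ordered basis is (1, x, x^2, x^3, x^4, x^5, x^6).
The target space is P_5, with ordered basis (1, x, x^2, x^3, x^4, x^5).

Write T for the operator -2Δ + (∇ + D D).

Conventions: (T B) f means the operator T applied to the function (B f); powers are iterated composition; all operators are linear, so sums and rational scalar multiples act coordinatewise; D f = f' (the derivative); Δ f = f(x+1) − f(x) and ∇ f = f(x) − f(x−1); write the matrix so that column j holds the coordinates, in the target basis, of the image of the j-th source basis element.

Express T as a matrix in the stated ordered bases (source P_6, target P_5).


image of 1: 0
image of x: -1
image of x^2: -2x - 1
image of x^3: -3x^2 - 3x - 1
image of x^4: -4x^3 - 6x^2 - 4x - 3
image of x^5: -5x^4 - 10x^3 - 10x^2 - 15x - 1
image of x^6: -6x^5 - 15x^4 - 20x^3 - 45x^2 - 6x - 3
each image's coordinates form column j of the matrix

the matrix is [[0, -1, -1, -1, -3, -1, -3]; [0, 0, -2, -3, -4, -15, -6]; [0, 0, 0, -3, -6, -10, -45]; [0, 0, 0, 0, -4, -10, -20]; [0, 0, 0, 0, 0, -5, -15]; [0, 0, 0, 0, 0, 0, -6]] (rows listed top to bottom)


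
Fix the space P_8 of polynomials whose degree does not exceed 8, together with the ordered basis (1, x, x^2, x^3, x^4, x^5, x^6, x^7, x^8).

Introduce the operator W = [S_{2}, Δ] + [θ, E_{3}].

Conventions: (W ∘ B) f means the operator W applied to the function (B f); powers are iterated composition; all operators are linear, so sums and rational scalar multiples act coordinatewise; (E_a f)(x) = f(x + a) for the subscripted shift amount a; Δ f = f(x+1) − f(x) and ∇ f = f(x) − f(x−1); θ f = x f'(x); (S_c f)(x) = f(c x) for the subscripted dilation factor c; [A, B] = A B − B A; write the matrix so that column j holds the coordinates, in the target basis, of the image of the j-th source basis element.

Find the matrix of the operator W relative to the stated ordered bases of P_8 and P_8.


the matrix is [[0, -4, -21, -88, -339, -1246, -4437, -15436, -52743]; [0, 0, -10, -72, -380, -1770, -7662, -31500, -124504]; [0, 0, 0, -21, -180, -1090, -5760, -28119, -129528]; [0, 0, 0, 0, -44, -420, -2740, -15540, -81928]; [0, 0, 0, 0, 0, -95, -990, -6755, -39480]; [0, 0, 0, 0, 0, 0, -210, -2394, -17080]; [0, 0, 0, 0, 0, 0, 0, -469, -5880]; [0, 0, 0, 0, 0, 0, 0, 0, -1048]; [0, 0, 0, 0, 0, 0, 0, 0, 0]] (rows listed top to bottom)

image of 1: 0
image of x: -4
image of x^2: -10x - 21
image of x^3: -21x^2 - 72x - 88
image of x^4: -44x^3 - 180x^2 - 380x - 339
image of x^5: -95x^4 - 420x^3 - 1090x^2 - 1770x - 1246
image of x^6: -210x^5 - 990x^4 - 2740x^3 - 5760x^2 - 7662x - 4437
image of x^7: -469x^6 - 2394x^5 - 6755x^4 - 15540x^3 - 28119x^2 - 31500x - 15436
image of x^8: -1048x^7 - 5880x^6 - 17080x^5 - 39480x^4 - 81928x^3 - 129528x^2 - 124504x - 52743
each image's coordinates form column j of the matrix


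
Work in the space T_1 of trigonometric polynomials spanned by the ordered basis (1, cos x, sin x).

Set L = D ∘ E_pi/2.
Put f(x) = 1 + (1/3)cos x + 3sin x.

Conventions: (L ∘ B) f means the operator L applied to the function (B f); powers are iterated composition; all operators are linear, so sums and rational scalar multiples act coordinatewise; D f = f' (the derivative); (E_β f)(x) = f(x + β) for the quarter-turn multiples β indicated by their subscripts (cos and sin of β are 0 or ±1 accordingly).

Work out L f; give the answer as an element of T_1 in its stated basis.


E_pi/2 f = 1 + 3cos x - (1/3)sin x
D E_pi/2 f = -(1/3)cos x - 3sin x

the image equals g(x) = -(1/3)cos x - 3sin x


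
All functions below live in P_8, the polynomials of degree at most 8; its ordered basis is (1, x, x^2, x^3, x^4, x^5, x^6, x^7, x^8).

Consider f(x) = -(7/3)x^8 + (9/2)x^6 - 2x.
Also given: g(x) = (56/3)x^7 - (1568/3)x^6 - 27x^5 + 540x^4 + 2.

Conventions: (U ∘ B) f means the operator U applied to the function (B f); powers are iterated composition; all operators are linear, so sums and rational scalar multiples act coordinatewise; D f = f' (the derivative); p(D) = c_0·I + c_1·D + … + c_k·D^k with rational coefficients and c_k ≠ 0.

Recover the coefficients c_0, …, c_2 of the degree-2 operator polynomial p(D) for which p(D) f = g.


D^0 f = -(7/3)x^8 + (9/2)x^6 - 2x
D^1 f = -(56/3)x^7 + 27x^5 - 2
D^2 f = -(392/3)x^6 + 135x^4
matching coefficients of g against c_0 f + c_1 Df + … from the top degree down determines the c_i
solution: c_0 = 0, c_1 = -1, c_2 = 4

p(D) = -D + 4·D^2, i.e. c_0 = 0, c_1 = -1, c_2 = 4


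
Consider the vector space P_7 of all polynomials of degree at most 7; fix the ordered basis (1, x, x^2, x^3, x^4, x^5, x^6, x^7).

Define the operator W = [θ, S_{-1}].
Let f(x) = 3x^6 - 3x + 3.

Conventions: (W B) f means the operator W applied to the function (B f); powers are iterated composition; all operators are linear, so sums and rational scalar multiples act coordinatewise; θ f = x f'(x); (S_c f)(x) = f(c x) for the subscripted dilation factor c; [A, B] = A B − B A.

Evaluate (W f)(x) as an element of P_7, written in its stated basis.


S_{-1} f = 3x^6 + 3x + 3
θ S_{-1} f = 18x^6 + 3x
θ f = 18x^6 - 3x
S_{-1} θ f = 18x^6 + 3x
[θ, S_{-1}] f = 0

the image equals g(x) = 0


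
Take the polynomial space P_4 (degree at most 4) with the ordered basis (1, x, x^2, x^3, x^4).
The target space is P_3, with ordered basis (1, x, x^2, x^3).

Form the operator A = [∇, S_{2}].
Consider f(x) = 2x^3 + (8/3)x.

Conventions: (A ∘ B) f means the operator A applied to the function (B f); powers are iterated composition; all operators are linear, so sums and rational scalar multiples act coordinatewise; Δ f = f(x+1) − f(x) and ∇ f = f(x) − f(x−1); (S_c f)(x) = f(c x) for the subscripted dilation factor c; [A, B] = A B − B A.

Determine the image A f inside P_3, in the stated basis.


S_{2} f = 16x^3 + (16/3)x
∇ S_{2} f = 48x^2 - 48x + 64/3
∇ f = 6x^2 - 6x + 14/3
S_{2} ∇ f = 24x^2 - 12x + 14/3
[∇, S_{2}] f = 24x^2 - 36x + 50/3

the result is g(x) = 24x^2 - 36x + 50/3


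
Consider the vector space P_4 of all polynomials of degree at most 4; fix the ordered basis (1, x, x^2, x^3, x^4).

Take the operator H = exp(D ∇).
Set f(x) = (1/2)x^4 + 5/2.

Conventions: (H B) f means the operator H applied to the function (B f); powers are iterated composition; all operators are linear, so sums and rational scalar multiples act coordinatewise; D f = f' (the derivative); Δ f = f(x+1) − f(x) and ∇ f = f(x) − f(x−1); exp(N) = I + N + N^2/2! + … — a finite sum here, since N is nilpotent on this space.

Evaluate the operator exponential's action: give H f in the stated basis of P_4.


order-1 term: 6x^2 - 6x + 2
order-2 term: 6
the series for exp(D ∇) f terminates at order 2
exp(D ∇) f = (1/2)x^4 + 6x^2 - 6x + 21/2

the image equals g(x) = (1/2)x^4 + 6x^2 - 6x + 21/2


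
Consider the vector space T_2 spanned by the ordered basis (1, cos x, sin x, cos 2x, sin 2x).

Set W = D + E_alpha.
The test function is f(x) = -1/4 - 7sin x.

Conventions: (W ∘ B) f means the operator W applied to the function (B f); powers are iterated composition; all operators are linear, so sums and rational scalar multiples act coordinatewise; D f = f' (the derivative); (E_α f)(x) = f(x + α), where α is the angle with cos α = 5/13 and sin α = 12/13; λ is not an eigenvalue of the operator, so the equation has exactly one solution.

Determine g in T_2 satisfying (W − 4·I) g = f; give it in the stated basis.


g(x) = 1/12 + (175/218)cos x + (329/218)sin x

write g with unknown coordinates in the stated basis and equate coefficients in (W − 4·I) g = f
solving from the highest basis element down gives g = 1/12 + (175/218)cos x + (329/218)sin x
check: W g = 1/12 + (350/109)cos x - (105/109)sin x
so W g − 4·g = -1/4 - 7sin x = f ✓


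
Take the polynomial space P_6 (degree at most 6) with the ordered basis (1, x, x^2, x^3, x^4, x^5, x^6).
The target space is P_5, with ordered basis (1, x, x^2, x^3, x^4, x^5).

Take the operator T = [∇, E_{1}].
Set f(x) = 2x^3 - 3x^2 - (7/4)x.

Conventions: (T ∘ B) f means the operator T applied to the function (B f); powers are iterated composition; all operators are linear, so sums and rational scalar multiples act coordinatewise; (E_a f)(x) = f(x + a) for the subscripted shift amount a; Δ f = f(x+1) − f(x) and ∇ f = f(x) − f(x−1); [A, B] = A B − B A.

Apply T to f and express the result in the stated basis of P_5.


E_{1} f = 2x^3 + 3x^2 - (7/4)x - 11/4
∇ E_{1} f = 6x^2 - 11/4
∇ f = 6x^2 - 12x + 13/4
E_{1} ∇ f = 6x^2 - 11/4
[∇, E_{1}] f = 0

g(x) = 0


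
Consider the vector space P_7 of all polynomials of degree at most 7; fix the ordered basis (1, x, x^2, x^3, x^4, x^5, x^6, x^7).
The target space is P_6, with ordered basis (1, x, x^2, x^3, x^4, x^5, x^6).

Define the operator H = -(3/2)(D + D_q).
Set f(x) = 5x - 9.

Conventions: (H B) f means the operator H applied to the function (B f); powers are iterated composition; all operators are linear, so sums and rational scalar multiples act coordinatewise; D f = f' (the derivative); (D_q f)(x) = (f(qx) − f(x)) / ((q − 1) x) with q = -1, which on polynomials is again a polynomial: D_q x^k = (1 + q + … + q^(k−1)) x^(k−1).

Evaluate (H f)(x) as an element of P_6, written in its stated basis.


the result is g(x) = -15

D f = 5
D_q f = 5
(D + D_q) f = 10
(-(3/2)(D + D_q)) f = -15


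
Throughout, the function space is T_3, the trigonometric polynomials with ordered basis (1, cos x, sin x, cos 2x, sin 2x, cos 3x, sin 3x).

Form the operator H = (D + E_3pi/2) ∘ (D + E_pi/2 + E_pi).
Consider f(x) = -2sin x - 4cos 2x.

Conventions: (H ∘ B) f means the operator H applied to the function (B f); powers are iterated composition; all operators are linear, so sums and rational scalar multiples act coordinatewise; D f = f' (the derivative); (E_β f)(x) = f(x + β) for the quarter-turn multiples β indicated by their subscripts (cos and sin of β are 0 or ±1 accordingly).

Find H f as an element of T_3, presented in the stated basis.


the image equals g(x) = 16cos 2x - 8sin 2x

D f = -2cos x + 8sin 2x
E_pi/2 f = -2cos x + 4cos 2x
E_pi f = 2sin x - 4cos 2x
(D + E_pi/2 + E_pi) f = -4cos x + 2sin x + 8sin 2x
D (D + E_pi/2 + E_pi) f = 2cos x + 4sin x + 16cos 2x
E_3pi/2 (D + E_pi/2 + E_pi) f = -2cos x - 4sin x - 8sin 2x
(D + E_3pi/2) (D + E_pi/2 + E_pi) f = 16cos 2x - 8sin 2x


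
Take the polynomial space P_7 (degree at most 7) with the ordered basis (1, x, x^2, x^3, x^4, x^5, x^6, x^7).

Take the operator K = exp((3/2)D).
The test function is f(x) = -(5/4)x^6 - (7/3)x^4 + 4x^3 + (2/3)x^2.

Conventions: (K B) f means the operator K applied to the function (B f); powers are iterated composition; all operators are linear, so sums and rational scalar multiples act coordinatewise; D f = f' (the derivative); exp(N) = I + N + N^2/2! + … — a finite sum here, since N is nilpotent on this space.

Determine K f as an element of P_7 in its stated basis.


the result is g(x) = -(5/4)x^6 - (45/4)x^5 - (2137/48)x^4 - (755/8)x^3 - (20689/192)x^2 - (3805/64)x - 2829/256

order-1 term: -(45/4)x^5 - 14x^3 + 18x^2 + 2x
order-2 term: -(675/16)x^4 - (63/2)x^2 + 27x + 3/2
order-3 term: -(675/8)x^3 - (63/2)x + 27/2
order-4 term: -(6075/64)x^2 - 189/16
order-5 term: -(3645/64)x
order-6 term: -3645/256
the series for exp((3/2)D) f terminates at order 6
exp((3/2)D) f = -(5/4)x^6 - (45/4)x^5 - (2137/48)x^4 - (755/8)x^3 - (20689/192)x^2 - (3805/64)x - 2829/256


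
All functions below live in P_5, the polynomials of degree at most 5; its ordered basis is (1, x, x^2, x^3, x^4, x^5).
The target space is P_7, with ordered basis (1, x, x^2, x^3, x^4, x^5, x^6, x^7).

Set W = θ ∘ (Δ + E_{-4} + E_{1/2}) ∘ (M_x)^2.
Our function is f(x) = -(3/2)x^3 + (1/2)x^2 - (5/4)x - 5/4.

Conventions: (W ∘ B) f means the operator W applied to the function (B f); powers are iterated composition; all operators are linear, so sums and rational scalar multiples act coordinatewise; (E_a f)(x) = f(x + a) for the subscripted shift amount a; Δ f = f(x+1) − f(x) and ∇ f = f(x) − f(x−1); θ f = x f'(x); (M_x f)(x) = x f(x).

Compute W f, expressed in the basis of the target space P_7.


the image equals g(x) = -15x^5 + 79x^4 - (3195/4)x^3 + (4007/2)x^2 - (67589/32)x

M_x f = -(3/2)x^4 + (1/2)x^3 - (5/4)x^2 - (5/4)x
M_x M_x f = -(3/2)x^5 + (1/2)x^4 - (5/4)x^3 - (5/4)x^2
Δ (M_x)^2 f = -(15/2)x^4 - 13x^3 - (63/4)x^2 - (47/4)x - 7/2
E_{-4} (M_x)^2 f = -(3/2)x^5 + (61/2)x^4 - (997/4)x^3 + (4087/4)x^2 - 2098x + 1724
E_{1/2} (M_x)^2 f = -(3/2)x^5 - (13/4)x^4 - 4x^3 - (17/4)x^2 - (77/32)x - 31/64
(Δ + E_{-4} + E_{1/2}) (M_x)^2 f = -3x^5 + (79/4)x^4 - (1065/4)x^3 + (4007/4)x^2 - (67589/32)x + 110081/64
θ ((Δ + E_{-4} + E_{1/2}) ∘ (M_x)^2) f = -15x^5 + 79x^4 - (3195/4)x^3 + (4007/2)x^2 - (67589/32)x


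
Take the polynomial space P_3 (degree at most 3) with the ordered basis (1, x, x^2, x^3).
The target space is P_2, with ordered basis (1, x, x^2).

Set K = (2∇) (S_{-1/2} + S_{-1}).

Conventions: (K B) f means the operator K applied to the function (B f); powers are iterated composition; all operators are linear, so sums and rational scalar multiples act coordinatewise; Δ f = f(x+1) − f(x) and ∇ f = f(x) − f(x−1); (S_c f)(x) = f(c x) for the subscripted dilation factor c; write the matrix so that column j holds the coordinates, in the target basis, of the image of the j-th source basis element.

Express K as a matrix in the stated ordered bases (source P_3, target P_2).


the matrix is [[0, -3, -5/2, -9/4]; [0, 0, 5, 27/4]; [0, 0, 0, -27/4]] (rows listed top to bottom)

image of 1: 0
image of x: -3
image of x^2: 5x - 5/2
image of x^3: -(27/4)x^2 + (27/4)x - 9/4
each image's coordinates form column j of the matrix


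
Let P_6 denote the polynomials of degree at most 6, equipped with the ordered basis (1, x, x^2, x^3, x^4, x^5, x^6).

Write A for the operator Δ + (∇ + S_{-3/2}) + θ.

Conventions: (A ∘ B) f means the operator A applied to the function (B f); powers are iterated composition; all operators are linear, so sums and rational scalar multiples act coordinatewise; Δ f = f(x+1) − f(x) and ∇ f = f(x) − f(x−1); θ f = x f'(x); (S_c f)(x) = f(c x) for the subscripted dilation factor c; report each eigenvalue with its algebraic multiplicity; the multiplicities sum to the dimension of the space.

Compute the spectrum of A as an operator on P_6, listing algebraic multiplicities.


image of 1: 1
image of x: -(1/2)x + 2
image of x^2: (17/4)x^2 + 4x
image of x^3: -(3/8)x^3 + 6x^2 + 2
image of x^4: (145/16)x^4 + 8x^3 + 8x
image of x^5: -(83/32)x^5 + 10x^4 + 20x^2 + 2
image of x^6: (1113/64)x^6 + 12x^5 + 40x^3 + 12x
the matrix is upper triangular; its diagonal is (1, -1/2, 17/4, -3/8, 145/16, -83/32, 1113/64)
for a triangular matrix the eigenvalues are the diagonal entries, with algebraic multiplicity their repetition count

λ = -83/32 (multiplicity 1), λ = -1/2 (multiplicity 1), λ = -3/8 (multiplicity 1), λ = 1 (multiplicity 1), λ = 17/4 (multiplicity 1), λ = 145/16 (multiplicity 1), λ = 1113/64 (multiplicity 1)


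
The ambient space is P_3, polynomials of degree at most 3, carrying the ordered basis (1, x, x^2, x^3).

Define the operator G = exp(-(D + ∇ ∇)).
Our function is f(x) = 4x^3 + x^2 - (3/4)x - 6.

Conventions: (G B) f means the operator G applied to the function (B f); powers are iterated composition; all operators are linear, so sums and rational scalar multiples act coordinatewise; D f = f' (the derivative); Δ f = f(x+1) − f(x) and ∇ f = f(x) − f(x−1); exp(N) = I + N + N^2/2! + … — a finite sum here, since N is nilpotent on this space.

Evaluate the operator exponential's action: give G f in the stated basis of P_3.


g(x) = 4x^3 - 11x^2 - (59/4)x + 151/4

order-1 term: -12x^2 - 26x + 91/4
order-2 term: 12x + 25
order-3 term: -4
the series for exp(-(D + ∇ ∇)) f terminates at order 3
exp(-(D + ∇ ∇)) f = 4x^3 - 11x^2 - (59/4)x + 151/4


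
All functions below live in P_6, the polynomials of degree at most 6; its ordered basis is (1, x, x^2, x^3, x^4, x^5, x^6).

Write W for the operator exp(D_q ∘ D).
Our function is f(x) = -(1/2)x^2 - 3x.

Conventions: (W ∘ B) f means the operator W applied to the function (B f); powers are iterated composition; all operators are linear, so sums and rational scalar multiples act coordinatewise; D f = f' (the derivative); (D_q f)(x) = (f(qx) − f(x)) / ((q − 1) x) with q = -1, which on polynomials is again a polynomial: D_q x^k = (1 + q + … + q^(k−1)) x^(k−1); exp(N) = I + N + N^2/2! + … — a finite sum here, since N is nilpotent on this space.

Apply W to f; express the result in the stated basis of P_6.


the image equals g(x) = -(1/2)x^2 - 3x - 1

order-1 term: -1
the series for exp(D_q ∘ D) f terminates at order 1
exp(D_q ∘ D) f = -(1/2)x^2 - 3x - 1


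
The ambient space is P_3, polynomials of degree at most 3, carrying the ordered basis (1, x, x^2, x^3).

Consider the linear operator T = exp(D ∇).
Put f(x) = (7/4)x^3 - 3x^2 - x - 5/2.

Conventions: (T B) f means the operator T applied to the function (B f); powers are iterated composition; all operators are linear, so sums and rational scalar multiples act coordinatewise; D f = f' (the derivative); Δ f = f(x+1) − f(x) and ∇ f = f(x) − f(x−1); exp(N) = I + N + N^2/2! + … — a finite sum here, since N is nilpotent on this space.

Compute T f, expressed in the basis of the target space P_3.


the result is g(x) = (7/4)x^3 - 3x^2 + (19/2)x - 55/4

order-1 term: (21/2)x - 45/4
the series for exp(D ∇) f terminates at order 1
exp(D ∇) f = (7/4)x^3 - 3x^2 + (19/2)x - 55/4


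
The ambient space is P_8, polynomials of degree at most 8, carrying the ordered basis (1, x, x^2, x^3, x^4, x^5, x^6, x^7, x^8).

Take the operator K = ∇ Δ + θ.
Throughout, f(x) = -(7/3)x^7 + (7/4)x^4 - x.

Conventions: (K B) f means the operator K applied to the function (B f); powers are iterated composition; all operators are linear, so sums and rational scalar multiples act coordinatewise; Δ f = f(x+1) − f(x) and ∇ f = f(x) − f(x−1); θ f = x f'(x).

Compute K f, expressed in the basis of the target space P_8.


the image equals g(x) = -(49/3)x^7 - 98x^5 + 7x^4 - (490/3)x^3 + 21x^2 - (101/3)x + 7/2

Δ f = -(49/3)x^6 - 49x^5 - (245/3)x^4 - (224/3)x^3 - (77/2)x^2 - (28/3)x - 19/12
∇ Δ f = -98x^5 - (490/3)x^3 + 21x^2 - (98/3)x + 7/2
θ f = -(49/3)x^7 + 7x^4 - x
(∇ Δ + θ) f = -(49/3)x^7 - 98x^5 + 7x^4 - (490/3)x^3 + 21x^2 - (101/3)x + 7/2


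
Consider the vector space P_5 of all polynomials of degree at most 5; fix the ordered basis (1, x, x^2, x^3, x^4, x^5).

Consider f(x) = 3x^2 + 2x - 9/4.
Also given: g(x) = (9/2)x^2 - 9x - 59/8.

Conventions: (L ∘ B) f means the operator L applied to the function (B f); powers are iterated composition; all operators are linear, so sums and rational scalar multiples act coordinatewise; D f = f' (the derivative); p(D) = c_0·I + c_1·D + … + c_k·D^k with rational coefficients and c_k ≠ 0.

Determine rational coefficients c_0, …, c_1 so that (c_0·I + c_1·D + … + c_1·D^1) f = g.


D^0 f = 3x^2 + 2x - 9/4
D^1 f = 6x + 2
matching coefficients of g against c_0 f + c_1 Df + … from the top degree down determines the c_i
solution: c_0 = 3/2, c_1 = -2

p(D) = (3/2)·I − 2·D, i.e. c_0 = 3/2, c_1 = -2


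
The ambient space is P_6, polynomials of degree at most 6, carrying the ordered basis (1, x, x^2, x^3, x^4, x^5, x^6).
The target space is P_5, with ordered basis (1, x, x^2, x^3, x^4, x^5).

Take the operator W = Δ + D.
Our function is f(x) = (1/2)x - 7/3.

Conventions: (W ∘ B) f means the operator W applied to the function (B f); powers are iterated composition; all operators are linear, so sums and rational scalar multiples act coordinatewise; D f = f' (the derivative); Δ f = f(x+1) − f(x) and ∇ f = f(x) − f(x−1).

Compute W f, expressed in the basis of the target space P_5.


Δ f = 1/2
D f = 1/2
(Δ + D) f = 1

the image equals g(x) = 1


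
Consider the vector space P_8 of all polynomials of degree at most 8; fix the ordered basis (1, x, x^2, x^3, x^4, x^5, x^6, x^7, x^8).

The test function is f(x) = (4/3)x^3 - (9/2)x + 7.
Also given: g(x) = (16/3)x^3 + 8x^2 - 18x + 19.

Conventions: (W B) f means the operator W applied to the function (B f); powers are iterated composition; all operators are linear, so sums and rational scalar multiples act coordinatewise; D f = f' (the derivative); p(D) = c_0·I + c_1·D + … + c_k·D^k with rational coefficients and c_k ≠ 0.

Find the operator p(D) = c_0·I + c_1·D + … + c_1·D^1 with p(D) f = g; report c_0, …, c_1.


p(D) = 4·I + 2·D, i.e. c_0 = 4, c_1 = 2

D^0 f = (4/3)x^3 - (9/2)x + 7
D^1 f = 4x^2 - 9/2
matching coefficients of g against c_0 f + c_1 Df + … from the top degree down determines the c_i
solution: c_0 = 4, c_1 = 2


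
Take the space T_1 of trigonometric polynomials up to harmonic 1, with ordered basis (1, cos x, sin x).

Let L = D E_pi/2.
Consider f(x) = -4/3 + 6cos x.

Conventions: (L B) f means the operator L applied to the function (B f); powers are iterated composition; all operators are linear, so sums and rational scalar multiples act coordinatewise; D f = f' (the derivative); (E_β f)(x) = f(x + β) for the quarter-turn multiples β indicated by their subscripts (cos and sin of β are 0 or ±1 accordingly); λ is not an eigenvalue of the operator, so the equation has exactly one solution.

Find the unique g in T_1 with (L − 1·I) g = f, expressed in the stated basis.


write g with unknown coordinates in the stated basis and equate coefficients in (L − 1·I) g = f
solving from the highest basis element down gives g = 4/3 - 3cos x
check: L g = 3cos x
so L g − 1·g = -4/3 + 6cos x = f ✓

the image equals g(x) = 4/3 - 3cos x


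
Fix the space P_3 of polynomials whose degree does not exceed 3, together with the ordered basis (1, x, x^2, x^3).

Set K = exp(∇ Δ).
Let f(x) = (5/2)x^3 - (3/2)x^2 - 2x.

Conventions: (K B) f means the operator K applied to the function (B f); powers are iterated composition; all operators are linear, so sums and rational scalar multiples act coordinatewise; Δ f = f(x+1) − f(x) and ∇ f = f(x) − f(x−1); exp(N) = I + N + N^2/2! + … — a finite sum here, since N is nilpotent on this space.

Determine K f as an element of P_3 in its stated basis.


the result is g(x) = (5/2)x^3 - (3/2)x^2 + 13x - 3

order-1 term: 15x - 3
the series for exp(∇ Δ) f terminates at order 1
exp(∇ Δ) f = (5/2)x^3 - (3/2)x^2 + 13x - 3


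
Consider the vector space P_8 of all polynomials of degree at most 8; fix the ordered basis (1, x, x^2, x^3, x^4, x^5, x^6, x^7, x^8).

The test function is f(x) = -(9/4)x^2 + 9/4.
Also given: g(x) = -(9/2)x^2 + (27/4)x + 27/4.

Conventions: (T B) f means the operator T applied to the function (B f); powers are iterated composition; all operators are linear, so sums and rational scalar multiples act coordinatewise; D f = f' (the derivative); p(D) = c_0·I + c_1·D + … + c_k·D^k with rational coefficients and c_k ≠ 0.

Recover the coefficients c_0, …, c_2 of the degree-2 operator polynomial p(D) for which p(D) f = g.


c_0 = 2, c_1 = -3/2, c_2 = -1/2

D^0 f = -(9/4)x^2 + 9/4
D^1 f = -(9/2)x
D^2 f = -9/2
matching coefficients of g against c_0 f + c_1 Df + … from the top degree down determines the c_i
solution: c_0 = 2, c_1 = -3/2, c_2 = -1/2


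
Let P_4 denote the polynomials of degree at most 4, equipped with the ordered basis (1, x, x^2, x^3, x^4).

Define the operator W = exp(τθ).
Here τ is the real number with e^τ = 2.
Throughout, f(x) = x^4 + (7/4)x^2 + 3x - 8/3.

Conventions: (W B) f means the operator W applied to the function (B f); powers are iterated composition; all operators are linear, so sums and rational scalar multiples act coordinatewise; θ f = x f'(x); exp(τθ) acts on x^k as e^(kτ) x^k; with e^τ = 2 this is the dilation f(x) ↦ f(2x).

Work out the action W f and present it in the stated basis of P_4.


exp(τθ) x^k = e^(kτ) x^k; with e^τ = 2 this sends x^k to 2^k x^k
x ↦ 2 x
x^2 ↦ 4 x^2
x^4 ↦ 16 x^4
applying this coordinatewise to f: exp(τθ) f = 16x^4 + 7x^2 + 6x - 8/3

the image equals g(x) = 16x^4 + 7x^2 + 6x - 8/3


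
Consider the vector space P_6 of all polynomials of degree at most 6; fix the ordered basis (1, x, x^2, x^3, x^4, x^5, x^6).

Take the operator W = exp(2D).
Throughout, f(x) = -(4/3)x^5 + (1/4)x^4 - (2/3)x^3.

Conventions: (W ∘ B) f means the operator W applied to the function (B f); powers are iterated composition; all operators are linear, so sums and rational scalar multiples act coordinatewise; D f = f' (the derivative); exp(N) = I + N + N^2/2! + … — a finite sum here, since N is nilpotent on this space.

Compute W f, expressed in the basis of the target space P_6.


order-1 term: -(40/3)x^4 + 2x^3 - 4x^2
order-2 term: -(160/3)x^3 + 6x^2 - 8x
order-3 term: -(320/3)x^2 + 8x - 16/3
order-4 term: -(320/3)x + 4
order-5 term: -128/3
the series for exp(2D) f terminates at order 5
exp(2D) f = -(4/3)x^5 - (157/12)x^4 - 52x^3 - (314/3)x^2 - (320/3)x - 44

the image equals g(x) = -(4/3)x^5 - (157/12)x^4 - 52x^3 - (314/3)x^2 - (320/3)x - 44


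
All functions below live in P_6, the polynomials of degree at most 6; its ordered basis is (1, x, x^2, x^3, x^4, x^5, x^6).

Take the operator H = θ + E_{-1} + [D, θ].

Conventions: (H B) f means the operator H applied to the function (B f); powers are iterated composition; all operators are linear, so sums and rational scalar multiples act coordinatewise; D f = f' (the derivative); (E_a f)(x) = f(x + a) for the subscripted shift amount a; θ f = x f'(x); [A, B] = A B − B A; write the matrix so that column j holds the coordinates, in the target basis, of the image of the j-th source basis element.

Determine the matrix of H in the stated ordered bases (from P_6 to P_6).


image of 1: 1
image of x: 2x
image of x^2: 3x^2 + 1
image of x^3: 4x^3 + 3x - 1
image of x^4: 5x^4 + 6x^2 - 4x + 1
image of x^5: 6x^5 + 10x^3 - 10x^2 + 5x - 1
image of x^6: 7x^6 + 15x^4 - 20x^3 + 15x^2 - 6x + 1
each image's coordinates form column j of the matrix

the matrix is [[1, 0, 1, -1, 1, -1, 1]; [0, 2, 0, 3, -4, 5, -6]; [0, 0, 3, 0, 6, -10, 15]; [0, 0, 0, 4, 0, 10, -20]; [0, 0, 0, 0, 5, 0, 15]; [0, 0, 0, 0, 0, 6, 0]; [0, 0, 0, 0, 0, 0, 7]] (rows listed top to bottom)


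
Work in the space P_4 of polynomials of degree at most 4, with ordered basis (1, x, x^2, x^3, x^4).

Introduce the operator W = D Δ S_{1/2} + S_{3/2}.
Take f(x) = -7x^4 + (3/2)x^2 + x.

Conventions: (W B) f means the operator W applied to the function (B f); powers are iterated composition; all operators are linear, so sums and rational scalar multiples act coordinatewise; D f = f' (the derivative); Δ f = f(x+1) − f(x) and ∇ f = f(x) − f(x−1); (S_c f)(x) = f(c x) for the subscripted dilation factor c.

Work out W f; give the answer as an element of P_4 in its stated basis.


g(x) = -(567/16)x^4 - (15/8)x^2 - (15/4)x - 1

S_{1/2} f = -(7/16)x^4 + (3/8)x^2 + (1/2)x
Δ S_{1/2} f = -(7/4)x^3 - (21/8)x^2 - x + 7/16
D Δ S_{1/2} f = -(21/4)x^2 - (21/4)x - 1
S_{3/2} f = -(567/16)x^4 + (27/8)x^2 + (3/2)x
(D Δ S_{1/2} + S_{3/2}) f = -(567/16)x^4 - (15/8)x^2 - (15/4)x - 1


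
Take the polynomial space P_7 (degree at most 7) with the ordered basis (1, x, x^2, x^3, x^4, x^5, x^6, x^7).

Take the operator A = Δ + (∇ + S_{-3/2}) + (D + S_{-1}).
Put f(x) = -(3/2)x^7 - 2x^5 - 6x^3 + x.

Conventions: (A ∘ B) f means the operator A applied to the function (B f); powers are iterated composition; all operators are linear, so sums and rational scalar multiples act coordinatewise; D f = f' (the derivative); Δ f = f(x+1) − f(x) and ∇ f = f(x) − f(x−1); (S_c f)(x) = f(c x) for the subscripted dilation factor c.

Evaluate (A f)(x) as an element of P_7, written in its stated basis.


the image equals g(x) = (6945/256)x^7 - (63/2)x^6 + (275/16)x^5 - 135x^4 + (105/4)x^3 - 157x^2 - (5/2)x - 16

Δ f = -(21/2)x^6 - (63/2)x^5 - (125/2)x^4 - (145/2)x^3 - (139/2)x^2 - (77/2)x - 17/2
∇ f = -(21/2)x^6 + (63/2)x^5 - (125/2)x^4 + (145/2)x^3 - (139/2)x^2 + (77/2)x - 17/2
S_{-3/2} f = (6561/256)x^7 + (243/16)x^5 + (81/4)x^3 - (3/2)x
(∇ + S_{-3/2}) f = (6561/256)x^7 - (21/2)x^6 + (747/16)x^5 - (125/2)x^4 + (371/4)x^3 - (139/2)x^2 + 37x - 17/2
D f = -(21/2)x^6 - 10x^4 - 18x^2 + 1
S_{-1} f = (3/2)x^7 + 2x^5 + 6x^3 - x
(D + S_{-1}) f = (3/2)x^7 - (21/2)x^6 + 2x^5 - 10x^4 + 6x^3 - 18x^2 - x + 1
(Δ + (∇ + S_{-3/2}) + (D + S_{-1})) f = (6945/256)x^7 - (63/2)x^6 + (275/16)x^5 - 135x^4 + (105/4)x^3 - 157x^2 - (5/2)x - 16


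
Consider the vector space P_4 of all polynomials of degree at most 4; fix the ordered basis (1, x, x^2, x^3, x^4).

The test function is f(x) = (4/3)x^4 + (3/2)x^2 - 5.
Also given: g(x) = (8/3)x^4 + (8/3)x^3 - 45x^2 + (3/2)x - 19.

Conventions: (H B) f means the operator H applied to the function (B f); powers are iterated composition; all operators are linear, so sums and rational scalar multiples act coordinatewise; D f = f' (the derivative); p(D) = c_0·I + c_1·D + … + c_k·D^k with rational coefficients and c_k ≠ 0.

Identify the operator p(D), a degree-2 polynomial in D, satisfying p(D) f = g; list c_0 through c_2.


p(D) = 2·I + (1/2)·D − 3·D^2, i.e. c_0 = 2, c_1 = 1/2, c_2 = -3

D^0 f = (4/3)x^4 + (3/2)x^2 - 5
D^1 f = (16/3)x^3 + 3x
D^2 f = 16x^2 + 3
matching coefficients of g against c_0 f + c_1 Df + … from the top degree down determines the c_i
solution: c_0 = 2, c_1 = 1/2, c_2 = -3


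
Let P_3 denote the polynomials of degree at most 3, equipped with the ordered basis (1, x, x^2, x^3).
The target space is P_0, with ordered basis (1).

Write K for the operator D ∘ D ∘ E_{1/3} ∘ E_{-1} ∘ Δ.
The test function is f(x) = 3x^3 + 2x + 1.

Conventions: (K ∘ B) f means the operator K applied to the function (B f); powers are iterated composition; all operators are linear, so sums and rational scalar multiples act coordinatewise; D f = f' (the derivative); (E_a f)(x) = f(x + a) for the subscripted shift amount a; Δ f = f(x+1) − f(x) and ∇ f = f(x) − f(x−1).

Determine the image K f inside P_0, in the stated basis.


Δ f = 9x^2 + 9x + 5
E_{-1} Δ f = 9x^2 - 9x + 5
E_{1/3} E_{-1} Δ f = 9x^2 - 3x + 3
D (E_{1/3} ∘ E_{-1} ∘ Δ) f = 18x - 3
D D (E_{1/3} ∘ E_{-1} ∘ Δ) f = 18

g(x) = 18


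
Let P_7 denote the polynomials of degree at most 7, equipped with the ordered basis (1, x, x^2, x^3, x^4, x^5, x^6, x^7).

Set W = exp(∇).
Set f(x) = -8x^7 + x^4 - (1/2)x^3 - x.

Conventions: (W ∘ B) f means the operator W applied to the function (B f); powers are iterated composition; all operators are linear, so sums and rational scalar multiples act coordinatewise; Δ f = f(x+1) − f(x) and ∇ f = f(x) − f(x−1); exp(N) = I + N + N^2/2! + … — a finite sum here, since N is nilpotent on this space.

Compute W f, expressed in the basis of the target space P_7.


the result is g(x) = -8x^7 - 56x^6 + 281x^4 - (553/2)x^3 - (675/2)x^2 + 499x - 143/2

order-1 term: -56x^6 + 168x^5 - 280x^4 + 284x^3 - (351/2)x^2 + (123/2)x - 21/2
order-2 term: -168x^5 + 840x^4 - 1960x^3 + 2526x^2 - (3499/2)x + 1025/2
order-3 term: -280x^4 + 1680x^3 - 4200x^2 + 5044x - 4829/2
order-4 term: -280x^3 + 1680x^2 - 3640x + 2801
order-5 term: -168x^2 + 840x - 1120
order-6 term: -56x + 168
order-7 term: -8
the series for exp(∇) f terminates at order 7
exp(∇) f = -8x^7 - 56x^6 + 281x^4 - (553/2)x^3 - (675/2)x^2 + 499x - 143/2


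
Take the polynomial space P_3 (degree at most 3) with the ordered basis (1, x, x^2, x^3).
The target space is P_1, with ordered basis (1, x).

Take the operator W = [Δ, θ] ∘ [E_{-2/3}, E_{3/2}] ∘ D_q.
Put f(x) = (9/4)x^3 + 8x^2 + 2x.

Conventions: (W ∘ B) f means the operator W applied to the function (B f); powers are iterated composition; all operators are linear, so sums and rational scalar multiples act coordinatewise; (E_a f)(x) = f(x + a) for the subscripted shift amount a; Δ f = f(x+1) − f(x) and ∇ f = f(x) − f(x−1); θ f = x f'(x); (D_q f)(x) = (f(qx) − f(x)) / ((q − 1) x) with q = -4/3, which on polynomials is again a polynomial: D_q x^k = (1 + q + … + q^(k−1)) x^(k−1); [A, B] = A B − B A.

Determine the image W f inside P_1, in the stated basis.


the image equals g(x) = 0

D_q f = (13/4)x^2 - (8/3)x + 2
E_{3/2} D_q f = (13/4)x^2 + (85/12)x + 85/16
E_{-2/3} E_{3/2} D_q f = (13/4)x^2 + (11/4)x + 293/144
E_{-2/3} D_q f = (13/4)x^2 - 7x + 47/9
E_{3/2} E_{-2/3} D_q f = (13/4)x^2 + (11/4)x + 293/144
[E_{-2/3}, E_{3/2}] D_q f = 0
θ ([E_{-2/3}, E_{3/2}] ∘ D_q) f = 0
Δ θ ([E_{-2/3}, E_{3/2}] ∘ D_q) f = 0
Δ ([E_{-2/3}, E_{3/2}] ∘ D_q) f = 0
θ Δ ([E_{-2/3}, E_{3/2}] ∘ D_q) f = 0
[Δ, θ] ([E_{-2/3}, E_{3/2}] ∘ D_q) f = 0


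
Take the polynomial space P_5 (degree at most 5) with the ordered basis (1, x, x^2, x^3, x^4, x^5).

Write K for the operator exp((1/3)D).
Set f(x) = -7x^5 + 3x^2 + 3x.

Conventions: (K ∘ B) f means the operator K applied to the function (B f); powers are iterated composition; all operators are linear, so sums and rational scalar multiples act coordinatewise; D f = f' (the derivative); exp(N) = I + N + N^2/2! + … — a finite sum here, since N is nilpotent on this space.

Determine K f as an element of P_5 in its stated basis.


the image equals g(x) = -7x^5 - (35/3)x^4 - (70/9)x^3 + (11/27)x^2 + (370/81)x + 317/243

order-1 term: -(35/3)x^4 + 2x + 1
order-2 term: -(70/9)x^3 + 1/3
order-3 term: -(70/27)x^2
order-4 term: -(35/81)x
order-5 term: -7/243
the series for exp((1/3)D) f terminates at order 5
exp((1/3)D) f = -7x^5 - (35/3)x^4 - (70/9)x^3 + (11/27)x^2 + (370/81)x + 317/243


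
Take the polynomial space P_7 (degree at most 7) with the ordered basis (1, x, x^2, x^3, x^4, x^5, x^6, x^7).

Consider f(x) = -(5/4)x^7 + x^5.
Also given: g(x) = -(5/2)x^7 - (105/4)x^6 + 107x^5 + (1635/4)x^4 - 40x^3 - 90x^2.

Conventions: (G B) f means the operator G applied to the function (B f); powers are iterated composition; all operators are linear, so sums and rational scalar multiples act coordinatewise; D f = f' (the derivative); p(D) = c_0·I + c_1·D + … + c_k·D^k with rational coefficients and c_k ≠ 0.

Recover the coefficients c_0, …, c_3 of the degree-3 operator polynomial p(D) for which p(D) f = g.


D^0 f = -(5/4)x^7 + x^5
D^1 f = -(35/4)x^6 + 5x^4
D^2 f = -(105/2)x^5 + 20x^3
D^3 f = -(525/2)x^4 + 60x^2
matching coefficients of g against c_0 f + c_1 Df + … from the top degree down determines the c_i
solution: c_0 = 2, c_1 = 3, c_2 = -2, c_3 = -3/2

p(D) = 2·I + 3·D − 2·D^2 − (3/2)·D^3, i.e. c_0 = 2, c_1 = 3, c_2 = -2, c_3 = -3/2


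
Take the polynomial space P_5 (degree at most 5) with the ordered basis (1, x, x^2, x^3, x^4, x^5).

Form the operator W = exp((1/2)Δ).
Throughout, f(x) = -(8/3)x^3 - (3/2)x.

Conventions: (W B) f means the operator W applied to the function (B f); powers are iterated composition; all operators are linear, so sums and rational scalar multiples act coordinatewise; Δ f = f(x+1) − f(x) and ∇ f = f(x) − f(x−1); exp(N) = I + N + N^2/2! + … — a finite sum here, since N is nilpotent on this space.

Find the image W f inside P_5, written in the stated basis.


order-1 term: -4x^2 - 4x - 25/12
order-2 term: -2x - 2
order-3 term: -1/3
the series for exp((1/2)Δ) f terminates at order 3
exp((1/2)Δ) f = -(8/3)x^3 - 4x^2 - (15/2)x - 53/12

g(x) = -(8/3)x^3 - 4x^2 - (15/2)x - 53/12


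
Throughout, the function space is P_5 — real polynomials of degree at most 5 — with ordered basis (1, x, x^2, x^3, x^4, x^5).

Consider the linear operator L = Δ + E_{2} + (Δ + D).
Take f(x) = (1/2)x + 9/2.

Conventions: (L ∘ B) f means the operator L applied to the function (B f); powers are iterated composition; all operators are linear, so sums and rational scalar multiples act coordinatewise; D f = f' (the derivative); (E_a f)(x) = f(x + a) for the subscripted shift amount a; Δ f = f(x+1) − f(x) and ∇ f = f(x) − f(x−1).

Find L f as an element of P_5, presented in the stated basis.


Δ f = 1/2
E_{2} f = (1/2)x + 11/2
Δ f = 1/2
D f = 1/2
(Δ + D) f = 1
(Δ + E_{2} + (Δ + D)) f = (1/2)x + 7

the result is g(x) = (1/2)x + 7


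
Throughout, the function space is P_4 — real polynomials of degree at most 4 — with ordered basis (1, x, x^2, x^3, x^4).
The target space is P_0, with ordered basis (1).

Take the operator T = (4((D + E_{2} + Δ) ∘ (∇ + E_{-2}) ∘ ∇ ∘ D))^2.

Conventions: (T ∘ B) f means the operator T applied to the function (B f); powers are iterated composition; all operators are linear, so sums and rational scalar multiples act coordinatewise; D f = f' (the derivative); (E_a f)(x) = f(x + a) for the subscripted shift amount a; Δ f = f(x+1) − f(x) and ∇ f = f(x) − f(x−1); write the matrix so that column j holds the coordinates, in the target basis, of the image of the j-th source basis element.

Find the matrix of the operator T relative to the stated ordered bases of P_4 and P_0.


image of 1: 0
image of x: 0
image of x^2: 0
image of x^3: 0
image of x^4: 384
each image's coordinates form column j of the matrix

the matrix is [[0, 0, 0, 0, 384]] (rows listed top to bottom)


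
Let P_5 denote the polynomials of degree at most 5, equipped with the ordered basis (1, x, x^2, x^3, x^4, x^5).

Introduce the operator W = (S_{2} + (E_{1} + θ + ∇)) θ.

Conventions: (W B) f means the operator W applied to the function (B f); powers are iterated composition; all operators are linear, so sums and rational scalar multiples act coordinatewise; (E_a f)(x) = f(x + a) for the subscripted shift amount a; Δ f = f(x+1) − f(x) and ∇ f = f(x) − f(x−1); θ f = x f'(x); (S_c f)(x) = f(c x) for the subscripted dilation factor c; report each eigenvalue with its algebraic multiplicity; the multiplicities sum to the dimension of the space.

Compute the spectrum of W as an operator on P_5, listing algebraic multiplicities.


image of 1: 0
image of x: 4x + 2
image of x^2: 14x^2 + 8x
image of x^3: 36x^3 + 18x^2 + 6
image of x^4: 84x^4 + 32x^3 + 32x
image of x^5: 190x^5 + 50x^4 + 100x^2 + 10
the matrix is upper triangular; its diagonal is (0, 4, 14, 36, 84, 190)
for a triangular matrix the eigenvalues are the diagonal entries, with algebraic multiplicity their repetition count

λ = 0 (multiplicity 1), λ = 4 (multiplicity 1), λ = 14 (multiplicity 1), λ = 36 (multiplicity 1), λ = 84 (multiplicity 1), λ = 190 (multiplicity 1)


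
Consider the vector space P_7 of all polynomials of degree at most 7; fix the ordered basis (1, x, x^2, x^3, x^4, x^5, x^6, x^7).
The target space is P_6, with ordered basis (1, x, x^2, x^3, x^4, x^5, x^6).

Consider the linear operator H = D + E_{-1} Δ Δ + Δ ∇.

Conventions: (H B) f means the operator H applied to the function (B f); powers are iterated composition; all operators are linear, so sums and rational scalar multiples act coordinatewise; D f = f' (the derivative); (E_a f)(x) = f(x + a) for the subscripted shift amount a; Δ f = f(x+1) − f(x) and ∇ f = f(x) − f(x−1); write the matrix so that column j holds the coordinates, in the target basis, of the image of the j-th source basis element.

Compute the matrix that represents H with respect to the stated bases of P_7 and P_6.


the matrix is [[0, 1, 4, 0, 4, 0, 4, 0]; [0, 0, 2, 12, 0, 20, 0, 28]; [0, 0, 0, 3, 24, 0, 60, 0]; [0, 0, 0, 0, 4, 40, 0, 140]; [0, 0, 0, 0, 0, 5, 60, 0]; [0, 0, 0, 0, 0, 0, 6, 84]; [0, 0, 0, 0, 0, 0, 0, 7]] (rows listed top to bottom)

image of 1: 0
image of x: 1
image of x^2: 2x + 4
image of x^3: 3x^2 + 12x
image of x^4: 4x^3 + 24x^2 + 4
image of x^5: 5x^4 + 40x^3 + 20x
image of x^6: 6x^5 + 60x^4 + 60x^2 + 4
image of x^7: 7x^6 + 84x^5 + 140x^3 + 28x
each image's coordinates form column j of the matrix
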